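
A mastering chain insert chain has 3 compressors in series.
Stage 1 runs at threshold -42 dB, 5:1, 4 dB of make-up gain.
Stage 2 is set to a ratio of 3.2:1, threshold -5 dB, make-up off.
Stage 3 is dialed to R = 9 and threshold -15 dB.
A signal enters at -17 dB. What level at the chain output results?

-33 dB

Stage 1: overshoot 25 dB → 25/5 = 5 dB → -37 dB; +4 dB make-up → -33 dB.
Stage 2: -33 dB ≤ -5 dB, so stage 2 doesn't engage; output -33 dB.
Stage 3: below threshold (-33 ≤ -15); passes unchanged; output -33 dB.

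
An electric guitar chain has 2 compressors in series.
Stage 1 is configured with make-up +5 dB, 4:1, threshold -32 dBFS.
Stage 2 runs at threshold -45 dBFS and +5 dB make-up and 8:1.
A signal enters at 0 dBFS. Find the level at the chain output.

-36.75 dBFS

Stage 1: 0 dBFS is 32 dB over -32 dBFS; at 4:1 that becomes 8 dB over, giving -24 dBFS; +5 dB make-up → -19 dBFS.
Stage 2: -19 dBFS is 26 dB over -45 dBFS; at 8:1 that becomes 3.25 dB over, giving -41.75 dBFS; +5 dB make-up → -36.75 dBFS.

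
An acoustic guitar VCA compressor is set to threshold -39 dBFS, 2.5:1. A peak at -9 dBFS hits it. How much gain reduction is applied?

18 dB

-9 dBFS exceeds the threshold by 30 dB.
After 2.5:1 compression the overshoot becomes 30/2.5 = 12 dB.
GR = overshoot in − overshoot out = 30 − 12 = 18 dB.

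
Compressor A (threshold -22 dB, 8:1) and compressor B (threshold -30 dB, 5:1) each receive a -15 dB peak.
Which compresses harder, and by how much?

B, by 5.875 dB

A: overshoot 7 dB → output overshoot 0.875 dB → GR 6.125 dB.
B: overshoot 15 dB → output overshoot 3 dB → GR 12 dB.
B applies 5.875 dB more gain reduction.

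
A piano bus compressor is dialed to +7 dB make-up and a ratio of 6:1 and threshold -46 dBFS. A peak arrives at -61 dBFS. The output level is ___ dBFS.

-61 dBFS is 15 dB below the -46 dBFS threshold, so no gain reduction is applied.
Make-up gain adds 7 dB: -61 + 7 = -54 dBFS.

-54 dBFS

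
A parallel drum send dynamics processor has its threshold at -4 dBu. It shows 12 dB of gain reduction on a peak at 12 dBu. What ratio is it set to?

Input overshoot = 12 − (-4) = 16 dB.
Output overshoot = 16 − 12 = 4 dB.
Ratio = input overshoot / output overshoot = 16 / 4 = 4.

4:1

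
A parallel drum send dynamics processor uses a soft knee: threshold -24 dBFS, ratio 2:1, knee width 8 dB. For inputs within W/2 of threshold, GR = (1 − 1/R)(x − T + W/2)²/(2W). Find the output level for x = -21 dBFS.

-22.53125 dBFS

x − T + W/2 = -21 − (-24) + 4 = 7.
GR = (1 − 1/2) × 7² / 16 = 0.5 × 49 / 16 = 1.53125 dB.
Output = -21 − 1.53125 = -22.53125 dBFS.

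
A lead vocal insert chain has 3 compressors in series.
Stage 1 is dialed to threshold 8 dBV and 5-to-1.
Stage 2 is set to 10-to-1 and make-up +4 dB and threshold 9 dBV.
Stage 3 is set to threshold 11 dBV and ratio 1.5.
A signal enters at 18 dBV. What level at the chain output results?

12.4 dBV

Stage 1: 18 dBV is 10 dB over 8 dBV; at 5:1 that becomes 2 dB over, giving 10 dBV.
Stage 2: 10 dBV is 1 dB over 9 dBV; at 10:1 that becomes 0.1 dB over, giving 9.1 dBV; +4 dB make-up → 13.1 dBV.
Stage 3: 13.1 dBV is 2.1 dB over 11 dBV; at 1.5:1 that becomes 1.4 dB over, giving 12.4 dBV.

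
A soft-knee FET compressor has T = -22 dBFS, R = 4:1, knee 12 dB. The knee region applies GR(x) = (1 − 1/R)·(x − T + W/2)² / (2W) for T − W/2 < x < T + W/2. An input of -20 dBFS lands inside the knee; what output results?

x − T + W/2 = -20 − (-22) + 6 = 8.
GR = (1 − 1/4) × 8² / 24 = 0.75 × 64 / 24 = 2 dB.
Output = -20 − 2 = -22 dBFS.

-22 dBFS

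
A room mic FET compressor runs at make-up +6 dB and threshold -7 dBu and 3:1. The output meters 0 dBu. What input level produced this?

-4 dBu

Before make-up, the level was 0 − 6 = -6 dBu.
Post-compression overshoot = -6 − (-7) = 1 dB.
Input overshoot = R × output overshoot = 3 dB → input = -7 + 3 = -4 dBu.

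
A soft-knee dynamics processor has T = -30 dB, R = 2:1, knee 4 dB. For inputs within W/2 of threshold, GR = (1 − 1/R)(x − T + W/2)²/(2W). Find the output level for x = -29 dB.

-29.5625 dB

x − T + W/2 = -29 − (-30) + 2 = 3.
GR = (1 − 1/2) × 3² / 8 = 0.5 × 9 / 8 = 0.5625 dB.
Output = -29 − 0.5625 = -29.5625 dB.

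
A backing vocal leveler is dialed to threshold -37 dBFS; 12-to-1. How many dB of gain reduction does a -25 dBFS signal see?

11 dB

Overshoot = -25 − (-37) = 12 dB.
After 12:1 compression the overshoot becomes 12/12 = 1 dB.
Gain reduction = 12 − 1 = 11 dB.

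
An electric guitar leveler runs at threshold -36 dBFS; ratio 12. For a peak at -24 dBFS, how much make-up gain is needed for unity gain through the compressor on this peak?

11 dB

Overshoot 12 dB → 12/12 = 1 dB after compression, so the compressed level is -36 + 1 = -35 dBFS.
Make-up = target − compressed = -24 − (-35) = 11 dB.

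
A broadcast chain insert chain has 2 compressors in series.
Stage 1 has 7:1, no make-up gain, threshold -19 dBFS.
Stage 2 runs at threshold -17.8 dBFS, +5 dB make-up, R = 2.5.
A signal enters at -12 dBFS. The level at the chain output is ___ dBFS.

Stage 1: 7 dB above -19 dBFS, reduced 7:1 to 1 dB above → -18 dBFS.
Stage 2: -18 dBFS ≤ -17.8 dBFS, so stage 2 doesn't engage; make-up brings it to -13 dBFS.

-13 dBFS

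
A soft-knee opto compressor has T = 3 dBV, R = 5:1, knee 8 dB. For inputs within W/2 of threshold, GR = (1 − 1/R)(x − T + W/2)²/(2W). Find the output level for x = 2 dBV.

x − T + W/2 = 2 − 3 + 4 = 3.
GR = (1 − 1/5) × 3² / 16 = 0.8 × 9 / 16 = 0.45 dB.
Output = 2 − 0.45 = 1.55 dBV.

1.55 dBV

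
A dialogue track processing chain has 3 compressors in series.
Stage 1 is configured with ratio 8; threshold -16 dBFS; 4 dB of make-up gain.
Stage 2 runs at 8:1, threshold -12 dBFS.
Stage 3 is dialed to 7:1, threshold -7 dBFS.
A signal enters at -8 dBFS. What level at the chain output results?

Stage 1: overshoot 8 dB → 8/8 = 1 dB → -15 dBFS; +4 dB make-up → -11 dBFS.
Stage 2: -11 dBFS is 1 dB over -12 dBFS; at 8:1 that becomes 0.125 dB over, giving -11.875 dBFS.
Stage 3: -11.875 dBFS ≤ -7 dBFS, so stage 3 doesn't engage; output -11.875 dBFS.

-11.875 dBFS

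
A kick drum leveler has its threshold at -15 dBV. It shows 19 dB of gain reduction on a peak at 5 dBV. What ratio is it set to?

Input overshoot = 5 − (-15) = 20 dB.
Output overshoot = 20 − 19 = 1 dB.
Ratio = input overshoot / output overshoot = 20 / 1 = 20.

20:1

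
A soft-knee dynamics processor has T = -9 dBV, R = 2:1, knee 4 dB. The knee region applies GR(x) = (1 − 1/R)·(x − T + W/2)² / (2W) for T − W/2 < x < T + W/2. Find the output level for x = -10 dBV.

-10.0625 dBV

x − T + W/2 = -10 − (-9) + 2 = 1.
GR = (1 − 1/2) × 1² / 8 = 0.5 × 1 / 8 = 0.0625 dB.
Output = -10 − 0.0625 = -10.0625 dBV.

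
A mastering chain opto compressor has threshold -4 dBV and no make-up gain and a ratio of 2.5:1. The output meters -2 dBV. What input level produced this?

1 dBV

Post-compression overshoot = -2 − (-4) = 2 dB.
Before 2.5:1 compression the overshoot was 2 × 2.5 = 5 dB, so input = -4 + 5 = 1 dBV.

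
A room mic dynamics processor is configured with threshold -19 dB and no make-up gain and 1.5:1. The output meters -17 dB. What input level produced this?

Post-compression overshoot = -17 − (-19) = 2 dB.
Before 1.5:1 compression the overshoot was 2 × 1.5 = 3 dB, so input = -19 + 3 = -16 dB.

-16 dB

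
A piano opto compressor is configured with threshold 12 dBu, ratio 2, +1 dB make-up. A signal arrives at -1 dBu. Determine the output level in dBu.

-1 dBu is 13 dB below the 12 dBu threshold, so no gain reduction is applied.
Make-up gain adds 1 dB: -1 + 1 = 0 dBu.

0 dBu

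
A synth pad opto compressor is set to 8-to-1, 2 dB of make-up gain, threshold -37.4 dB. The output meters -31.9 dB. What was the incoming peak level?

Stripping the +2 dB make-up gives -33.9 dB at the gain stage.
Post-compression overshoot = -33.9 − (-37.4) = 3.5 dB.
Undo the ratio: input overshoot = 3.5 × 8 = 28 dB, giving input = -9.4 dB.

-9.4 dB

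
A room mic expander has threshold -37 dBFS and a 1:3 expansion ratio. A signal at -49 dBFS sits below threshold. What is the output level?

-73 dBFS

Undershoot = (-37) − (-49) = 12 dB.
At 1:3, that expands to 36 dB under threshold.
Output = -37 − 36 = -73 dBFS.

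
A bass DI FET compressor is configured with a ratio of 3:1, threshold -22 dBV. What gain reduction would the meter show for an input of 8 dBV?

20 dB

The signal is 30 dB above threshold.
After 3:1 compression the overshoot becomes 30/3 = 10 dB.
So the signal is attenuated by 30 − 10 = 20 dB.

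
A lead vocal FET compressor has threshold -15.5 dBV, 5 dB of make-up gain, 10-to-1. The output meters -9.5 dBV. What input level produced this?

Before make-up, the level was -9.5 − 5 = -14.5 dBV.
Post-compression overshoot = -14.5 − (-15.5) = 1 dB.
Input overshoot = R × output overshoot = 10 dB → input = -15.5 + 10 = -5.5 dBV.

-5.5 dBV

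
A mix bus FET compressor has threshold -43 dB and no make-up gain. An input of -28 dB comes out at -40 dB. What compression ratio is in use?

5:1

Input overshoot = -28 − (-43) = 15 dB; output overshoot = -40 − (-43) = 3 dB.
Ratio = 15 / 3 = 5.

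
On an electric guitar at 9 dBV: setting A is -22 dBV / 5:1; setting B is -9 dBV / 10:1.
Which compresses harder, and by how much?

A: overshoot 31 dB → output overshoot 6.2 dB → GR 24.8 dB.
B: overshoot 18 dB → output overshoot 1.8 dB → GR 16.2 dB.
A reduces 8.6 dB more.

A, by 8.6 dB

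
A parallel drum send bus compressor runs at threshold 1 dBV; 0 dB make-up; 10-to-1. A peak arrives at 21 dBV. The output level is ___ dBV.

3 dBV

21 dBV sits 20 dB over threshold.
10:1 compression reduces that to 20/10 = 2 dB over.
So the level is 1 + 2 = 3 dBV.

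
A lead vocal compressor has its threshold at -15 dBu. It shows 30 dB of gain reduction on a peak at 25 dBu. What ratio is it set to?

Input overshoot = 25 − (-15) = 40 dB.
Output overshoot = 40 − 30 = 10 dB.
Ratio = input overshoot / output overshoot = 40 / 10 = 4.

4:1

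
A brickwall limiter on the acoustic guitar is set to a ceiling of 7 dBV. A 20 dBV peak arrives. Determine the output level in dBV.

7 dBV

At ∞:1, everything above 7 dBV is held at the ceiling.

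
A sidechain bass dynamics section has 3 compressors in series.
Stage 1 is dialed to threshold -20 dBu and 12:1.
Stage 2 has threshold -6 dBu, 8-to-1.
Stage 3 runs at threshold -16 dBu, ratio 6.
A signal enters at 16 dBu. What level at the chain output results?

Stage 1: 36 dB above -20 dBu, reduced 12:1 to 3 dB above → -17 dBu.
Stage 2: -17 dBu is at or below the -6 dBu threshold — no compression; output -17 dBu.
Stage 3: -17 dBu ≤ -16 dBu, so stage 3 doesn't engage; output -17 dBu.

-17 dBu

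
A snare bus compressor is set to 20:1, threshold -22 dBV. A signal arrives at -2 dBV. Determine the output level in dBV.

-21 dBV

The input is 20 dB above the -22 dBV threshold.
At 20:1 the overshoot is divided by 20, leaving 1 dB above threshold.
That puts the output at -21 dBV.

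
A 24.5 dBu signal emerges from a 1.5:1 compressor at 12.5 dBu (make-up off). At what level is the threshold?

-11.5 dBu

Gain reduction = 24.5 − 12.5 = 12 dB; output overshoot = GR / (R − 1) = 12 / 0.5 = 24 dB.
Threshold = output − output overshoot = 12.5 − 24 = -11.5 dBu.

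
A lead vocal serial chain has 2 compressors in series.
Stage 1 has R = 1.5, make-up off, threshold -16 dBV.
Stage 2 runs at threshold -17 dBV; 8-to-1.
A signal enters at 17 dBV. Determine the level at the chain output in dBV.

Stage 1: 33 dB above -16 dBV, reduced 1.5:1 to 22 dB above → 6 dBV.
Stage 2: overshoot 23 dB → 23/8 = 2.875 dB → -14.125 dBV.

-14.125 dBV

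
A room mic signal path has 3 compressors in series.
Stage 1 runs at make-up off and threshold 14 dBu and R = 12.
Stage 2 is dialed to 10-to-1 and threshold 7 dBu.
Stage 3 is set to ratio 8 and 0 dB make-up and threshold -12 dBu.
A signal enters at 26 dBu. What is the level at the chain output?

-9.525 dBu

Stage 1: 12 dB above 14 dBu, reduced 12:1 to 1 dB above → 15 dBu.
Stage 2: overshoot 8 dB → 8/10 = 0.8 dB → 7.8 dBu.
Stage 3: overshoot 19.8 dB → 19.8/8 = 2.475 dB → -9.525 dBu.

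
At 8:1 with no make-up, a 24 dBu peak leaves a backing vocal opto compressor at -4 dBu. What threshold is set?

Input is 32 dB above T (since output overshoot × R = input overshoot: (-4 − T)·8 = 24 − T gives T = -8 dBu).
Check: -8 + (24 − (-8))/8 = -8 + 4 = -4 dBu. ✓

-8 dBu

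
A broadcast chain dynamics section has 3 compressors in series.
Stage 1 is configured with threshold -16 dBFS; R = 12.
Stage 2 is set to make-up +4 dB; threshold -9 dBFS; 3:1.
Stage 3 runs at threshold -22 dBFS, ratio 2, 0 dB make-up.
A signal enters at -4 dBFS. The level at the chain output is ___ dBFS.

Stage 1: 12 dB above -16 dBFS, reduced 12:1 to 1 dB above → -15 dBFS.
Stage 2: -15 dBFS ≤ -9 dBFS, so stage 2 doesn't engage; make-up brings it to -11 dBFS.
Stage 3: -11 dBFS is 11 dB over -22 dBFS; at 2:1 that becomes 5.5 dB over, giving -16.5 dBFS.

-16.5 dBFS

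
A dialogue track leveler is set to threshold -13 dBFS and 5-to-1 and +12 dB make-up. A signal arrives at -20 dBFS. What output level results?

-20 dBFS is 7 dB below the -13 dBFS threshold, so no gain reduction is applied.
Make-up gain adds 12 dB: -20 + 12 = -8 dBFS.

-8 dBFS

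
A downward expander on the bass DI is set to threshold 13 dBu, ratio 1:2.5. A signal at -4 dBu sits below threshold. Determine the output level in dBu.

-29.5 dBu

The input is 17 dB below the 13 dBu threshold.
A 1:2.5 expander multiplies undershoot by 2.5: 17 × 2.5 = 42.5 dB below threshold.
Output = 13 − 42.5 = -29.5 dBu.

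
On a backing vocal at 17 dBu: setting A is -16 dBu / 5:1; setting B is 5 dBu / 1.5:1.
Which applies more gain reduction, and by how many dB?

A, by 22.4 dB

A: GR = 33 − 33/5 = 26.4 dB.
B: GR = 12 − 12/1.5 = 4 dB.
A applies 22.4 dB more gain reduction.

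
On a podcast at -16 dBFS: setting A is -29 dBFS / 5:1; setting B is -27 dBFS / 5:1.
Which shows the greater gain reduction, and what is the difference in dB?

A: GR = 13 − 13/5 = 10.4 dB.
B: GR = 11 − 11/5 = 8.8 dB.
A reduces 1.6 dB more.

A, by 1.6 dB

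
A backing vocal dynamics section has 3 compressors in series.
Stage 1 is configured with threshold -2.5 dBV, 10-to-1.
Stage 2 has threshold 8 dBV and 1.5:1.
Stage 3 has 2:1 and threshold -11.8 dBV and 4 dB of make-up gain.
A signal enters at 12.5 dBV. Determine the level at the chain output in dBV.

Stage 1: 12.5 dBV is 15 dB over -2.5 dBV; at 10:1 that becomes 1.5 dB over, giving -1 dBV.
Stage 2: below threshold (-1 ≤ 8); passes unchanged; output -1 dBV.
Stage 3: -1 dBV is 10.8 dB over -11.8 dBV; at 2:1 that becomes 5.4 dB over, giving -6.4 dBV; +4 dB make-up → -2.4 dBV.

-2.4 dBV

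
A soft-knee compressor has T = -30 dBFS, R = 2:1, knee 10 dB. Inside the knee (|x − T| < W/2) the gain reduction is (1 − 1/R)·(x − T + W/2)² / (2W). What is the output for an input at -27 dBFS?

x − T + W/2 = -27 − (-30) + 5 = 8.
GR = (1 − 1/2) × 8² / 20 = 0.5 × 64 / 20 = 1.6 dB.
Output = -27 − 1.6 = -28.6 dBFS.

-28.6 dBFS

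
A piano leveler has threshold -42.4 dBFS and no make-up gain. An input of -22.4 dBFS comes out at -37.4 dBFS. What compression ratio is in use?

4:1

Input overshoot = -22.4 − (-42.4) = 20 dB; output overshoot = -37.4 − (-42.4) = 5 dB.
Ratio = 20 / 5 = 4.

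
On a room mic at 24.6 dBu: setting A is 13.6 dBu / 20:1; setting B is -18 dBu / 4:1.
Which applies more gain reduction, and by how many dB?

B, by 21.5 dB

A: GR = 11 − 11/20 = 10.45 dB.
B: GR = 42.6 − 42.6/4 = 31.95 dB.
B reduces 21.5 dB more.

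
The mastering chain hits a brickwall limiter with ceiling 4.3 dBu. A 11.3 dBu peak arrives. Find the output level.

4.3 dBu

At ∞:1, everything above 4.3 dBu is held at the ceiling.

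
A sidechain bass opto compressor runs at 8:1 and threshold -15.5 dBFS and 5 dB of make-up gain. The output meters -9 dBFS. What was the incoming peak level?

Remove make-up: -9 − 5 = -14 dBFS.
Post-compression overshoot = -14 − (-15.5) = 1.5 dB.
Before 8:1 compression the overshoot was 1.5 × 8 = 12 dB, so input = -15.5 + 12 = -3.5 dBFS.

-3.5 dBFS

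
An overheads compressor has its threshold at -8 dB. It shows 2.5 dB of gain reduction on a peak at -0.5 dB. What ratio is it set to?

Input overshoot = -0.5 − (-8) = 7.5 dB.
Output overshoot = 7.5 − 2.5 = 5 dB.
Ratio = input overshoot / output overshoot = 7.5 / 5 = 1.5.

1.5:1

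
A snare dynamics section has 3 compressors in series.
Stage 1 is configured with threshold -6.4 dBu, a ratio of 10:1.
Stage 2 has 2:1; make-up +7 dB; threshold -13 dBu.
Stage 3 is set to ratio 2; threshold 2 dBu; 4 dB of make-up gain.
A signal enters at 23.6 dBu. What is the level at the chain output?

Stage 1: overshoot 30 dB → 30/10 = 3 dB → -3.4 dBu.
Stage 2: overshoot 9.6 dB → 9.6/2 = 4.8 dB → -8.2 dBu; +7 dB make-up → -1.2 dBu.
Stage 3: -1.2 dBu is at or below the 2 dBu threshold — no compression; make-up brings it to 2.8 dBu.

2.8 dBu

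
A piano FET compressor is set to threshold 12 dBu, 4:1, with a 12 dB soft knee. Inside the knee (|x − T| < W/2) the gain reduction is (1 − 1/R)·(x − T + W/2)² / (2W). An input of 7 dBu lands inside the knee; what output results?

6.96875 dBu

x − T + W/2 = 7 − 12 + 6 = 1.
GR = (1 − 1/4) × 1² / 24 = 0.75 × 1 / 24 = 0.03125 dB.
Output = 7 − 0.03125 = 6.96875 dBu.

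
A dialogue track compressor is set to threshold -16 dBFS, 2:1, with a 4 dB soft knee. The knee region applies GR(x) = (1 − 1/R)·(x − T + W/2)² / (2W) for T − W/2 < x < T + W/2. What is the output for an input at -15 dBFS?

-15.5625 dBFS

x − T + W/2 = -15 − (-16) + 2 = 3.
GR = (1 − 1/2) × 3² / 8 = 0.5 × 9 / 8 = 0.5625 dB.
Output = -15 − 0.5625 = -15.5625 dBFS.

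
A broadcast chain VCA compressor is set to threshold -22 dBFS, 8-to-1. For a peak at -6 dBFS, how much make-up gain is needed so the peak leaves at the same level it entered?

14 dB

The peak compresses to -22 + 16/8 = -20 dBFS.
To reach -6 dBFS requires -6 − (-20) = 14 dB of make-up.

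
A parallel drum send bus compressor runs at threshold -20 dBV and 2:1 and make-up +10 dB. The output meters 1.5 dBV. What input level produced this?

3 dBV

Before make-up, the level was 1.5 − 10 = -8.5 dBV.
Post-compression overshoot = -8.5 − (-20) = 11.5 dB.
Before 2:1 compression the overshoot was 11.5 × 2 = 23 dB, so input = -20 + 23 = 3 dBV.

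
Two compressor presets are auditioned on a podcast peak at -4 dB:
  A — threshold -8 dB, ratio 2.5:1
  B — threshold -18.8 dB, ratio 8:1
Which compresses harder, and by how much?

A: GR = 4 − 4/2.5 = 2.4 dB.
B: GR = 14.8 − 14.8/8 = 12.95 dB.
B reduces 10.55 dB more.

B, by 10.55 dB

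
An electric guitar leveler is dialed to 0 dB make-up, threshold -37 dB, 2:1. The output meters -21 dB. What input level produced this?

That's 16 dB above the -37 dB threshold.
Before 2:1 compression the overshoot was 16 × 2 = 32 dB, so input = -37 + 32 = -5 dB.

-5 dB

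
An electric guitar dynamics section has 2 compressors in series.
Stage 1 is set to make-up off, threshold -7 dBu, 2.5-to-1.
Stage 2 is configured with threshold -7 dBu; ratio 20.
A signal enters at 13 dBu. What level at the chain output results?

Stage 1: overshoot 20 dB → 20/2.5 = 8 dB → 1 dBu.
Stage 2: 8 dB above -7 dBu, reduced 20:1 to 0.4 dB above → -6.6 dBu.

-6.6 dBu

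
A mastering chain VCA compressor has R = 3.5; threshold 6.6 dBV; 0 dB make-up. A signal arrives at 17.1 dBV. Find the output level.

9.6 dBV

17.1 dBV sits 10.5 dB over threshold.
The 10.5 dB excess becomes 3 dB after 3.5:1 reduction.
Output = 6.6 + 3 = 9.6 dBV.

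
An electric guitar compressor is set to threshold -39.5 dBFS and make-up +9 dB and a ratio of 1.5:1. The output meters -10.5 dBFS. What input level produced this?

-9.5 dBFS

Remove make-up: -10.5 − 9 = -19.5 dBFS.
That's 20 dB above the -39.5 dBFS threshold.
Undo the ratio: input overshoot = 20 × 1.5 = 30 dB, giving input = -9.5 dBFS.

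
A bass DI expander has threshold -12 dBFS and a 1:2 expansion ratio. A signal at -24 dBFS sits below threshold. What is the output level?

-36 dBFS

Below threshold, a 1:2 expander applies gain = (2−1)×(T − x) of attenuation.
(2−1) × 12 = 12 dB, so output = -24 − 12 = -36 dBFS.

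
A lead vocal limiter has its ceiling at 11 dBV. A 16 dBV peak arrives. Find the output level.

The limiter clamps the peak to its 11 dBV ceiling.

11 dBV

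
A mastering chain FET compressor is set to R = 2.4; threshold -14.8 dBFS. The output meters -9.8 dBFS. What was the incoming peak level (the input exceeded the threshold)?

Post-compression overshoot = -9.8 − (-14.8) = 5 dB.
Input overshoot = R × output overshoot = 12 dB → input = -14.8 + 12 = -2.8 dBFS.

-2.8 dBFS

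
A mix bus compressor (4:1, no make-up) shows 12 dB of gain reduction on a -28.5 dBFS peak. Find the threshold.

-44.5 dBFS

Let T be the threshold. Output overshoot = (input overshoot)/R, so -40.5 − T = (-28.5 − T)/4.
4·(-40.5 − T) = -28.5 − T → 3·T = -162 − (-28.5) = -133.5.
T = -133.5/3 = -44.5 dBFS.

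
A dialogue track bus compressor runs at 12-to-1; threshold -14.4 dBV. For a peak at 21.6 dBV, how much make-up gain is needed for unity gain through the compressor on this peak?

Overshoot 36 dB → 36/12 = 3 dB after compression, so the compressed level is -14.4 + 3 = -11.4 dBV.
Make-up = target − compressed = 21.6 − (-11.4) = 33 dB.

33 dB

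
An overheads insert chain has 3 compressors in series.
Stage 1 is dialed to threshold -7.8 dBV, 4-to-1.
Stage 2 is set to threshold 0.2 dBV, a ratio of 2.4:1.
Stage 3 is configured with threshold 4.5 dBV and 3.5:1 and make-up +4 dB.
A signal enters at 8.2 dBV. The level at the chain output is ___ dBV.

0.2 dBV

Stage 1: 8.2 dBV is 16 dB over -7.8 dBV; at 4:1 that becomes 4 dB over, giving -3.8 dBV.
Stage 2: -3.8 dBV is at or below the 0.2 dBV threshold — no compression; output -3.8 dBV.
Stage 3: -3.8 dBV is at or below the 4.5 dBV threshold — no compression; make-up brings it to 0.2 dBV.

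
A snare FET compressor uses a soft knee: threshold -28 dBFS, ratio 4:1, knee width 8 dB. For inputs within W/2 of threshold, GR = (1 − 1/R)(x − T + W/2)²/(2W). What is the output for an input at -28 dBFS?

x − T + W/2 = -28 − (-28) + 4 = 4.
GR = (1 − 1/4) × 4² / 16 = 0.75 × 16 / 16 = 0.75 dB.
Output = -28 − 0.75 = -28.75 dBFS.

-28.75 dBFS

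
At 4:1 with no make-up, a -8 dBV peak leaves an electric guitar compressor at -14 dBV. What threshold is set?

Input is 8 dB above T (since output overshoot × R = input overshoot: (-14 − T)·4 = -8 − T gives T = -16 dBV).
Check: -16 + (-8 − (-16))/4 = -16 + 2 = -14 dBV. ✓

-16 dBV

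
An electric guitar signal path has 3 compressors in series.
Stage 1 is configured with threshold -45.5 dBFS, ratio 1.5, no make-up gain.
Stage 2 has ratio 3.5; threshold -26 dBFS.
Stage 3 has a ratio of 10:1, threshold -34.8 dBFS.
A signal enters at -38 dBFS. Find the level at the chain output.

Stage 1: -38 dBFS is 7.5 dB over -45.5 dBFS; at 1.5:1 that becomes 5 dB over, giving -40.5 dBFS.
Stage 2: -40.5 dBFS is at or below the -26 dBFS threshold — no compression; output -40.5 dBFS.
Stage 3: below threshold (-40.5 ≤ -34.8); passes unchanged; output -40.5 dBFS.

-40.5 dBFS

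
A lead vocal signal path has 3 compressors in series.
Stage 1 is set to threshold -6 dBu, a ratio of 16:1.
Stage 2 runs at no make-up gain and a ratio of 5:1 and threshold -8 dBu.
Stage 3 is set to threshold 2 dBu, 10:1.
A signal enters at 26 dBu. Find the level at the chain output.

-7.2 dBu

Stage 1: overshoot 32 dB → 32/16 = 2 dB → -4 dBu.
Stage 2: overshoot 4 dB → 4/5 = 0.8 dB → -7.2 dBu.
Stage 3: -7.2 dBu is at or below the 2 dBu threshold — no compression; output -7.2 dBu.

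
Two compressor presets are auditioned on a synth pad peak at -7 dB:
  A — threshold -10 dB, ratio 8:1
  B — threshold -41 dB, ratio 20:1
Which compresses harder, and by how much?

B, by 29.675 dB

A: 3 dB over, compressed to 0.375 dB over, so 2.625 dB of GR.
B: 34 dB over, compressed to 1.7 dB over, so 32.3 dB of GR.
B reduces 29.675 dB more.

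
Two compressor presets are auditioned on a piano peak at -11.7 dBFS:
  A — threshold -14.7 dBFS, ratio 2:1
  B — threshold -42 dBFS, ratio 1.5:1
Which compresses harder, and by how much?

A: GR = 3 − 3/2 = 1.5 dB.
B: GR = 30.3 − 30.3/1.5 = 10.1 dB.
B applies 8.6 dB more gain reduction.

B, by 8.6 dB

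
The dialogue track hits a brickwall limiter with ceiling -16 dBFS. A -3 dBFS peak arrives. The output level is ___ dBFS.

At ∞:1, everything above -16 dBFS is held at the ceiling.

-16 dBFS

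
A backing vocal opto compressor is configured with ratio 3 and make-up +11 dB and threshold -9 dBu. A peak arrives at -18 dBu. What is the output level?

-7 dBu

-18 dBu is 9 dB below the -9 dBu threshold, so no gain reduction is applied.
Make-up gain adds 11 dB: -18 + 11 = -7 dBu.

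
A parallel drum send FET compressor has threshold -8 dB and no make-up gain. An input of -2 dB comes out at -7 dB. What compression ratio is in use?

Input overshoot = -2 − (-8) = 6 dB; output overshoot = -7 − (-8) = 1 dB.
Ratio = 6 / 1 = 6.

6:1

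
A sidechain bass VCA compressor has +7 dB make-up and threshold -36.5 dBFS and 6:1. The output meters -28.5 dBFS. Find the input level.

Remove make-up: -28.5 − 7 = -35.5 dBFS.
The compressed level sits -35.5 − (-36.5) = 1 dB over threshold.
Undo the ratio: input overshoot = 1 × 6 = 6 dB, giving input = -30.5 dBFS.

-30.5 dBFS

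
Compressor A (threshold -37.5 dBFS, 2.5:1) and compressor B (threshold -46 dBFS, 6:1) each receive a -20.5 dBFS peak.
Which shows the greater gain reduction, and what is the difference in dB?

A: 17 dB over, compressed to 6.8 dB over, so 10.2 dB of GR.
B: 25.5 dB over, compressed to 4.25 dB over, so 21.25 dB of GR.
B applies 11.05 dB more gain reduction.

B, by 11.05 dB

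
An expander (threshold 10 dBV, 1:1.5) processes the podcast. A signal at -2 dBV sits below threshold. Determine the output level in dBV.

Undershoot = 10 − (-2) = 12 dB.
At 1:1.5, that expands to 18 dB under threshold.
Output = 10 − 18 = -8 dBV.

-8 dBV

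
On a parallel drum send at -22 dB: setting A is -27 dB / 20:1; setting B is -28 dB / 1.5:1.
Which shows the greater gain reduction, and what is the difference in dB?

A: overshoot 5 dB → output overshoot 0.25 dB → GR 4.75 dB.
B: overshoot 6 dB → output overshoot 4 dB → GR 2 dB.
Difference: 2.75 dB in favour of A.

A, by 2.75 dB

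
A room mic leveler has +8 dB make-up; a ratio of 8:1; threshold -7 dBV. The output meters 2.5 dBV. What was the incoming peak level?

5 dBV

Remove make-up: 2.5 − 8 = -5.5 dBV.
That's 1.5 dB above the -7 dBV threshold.
Undo the ratio: input overshoot = 1.5 × 8 = 12 dB, giving input = 5 dBV.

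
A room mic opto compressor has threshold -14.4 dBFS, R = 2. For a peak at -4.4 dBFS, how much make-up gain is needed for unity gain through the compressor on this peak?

Without make-up, output = threshold + overshoot/2 = -14.4 + 5 = -9.4 dBFS.
Gap to target: 5 dB.

5 dB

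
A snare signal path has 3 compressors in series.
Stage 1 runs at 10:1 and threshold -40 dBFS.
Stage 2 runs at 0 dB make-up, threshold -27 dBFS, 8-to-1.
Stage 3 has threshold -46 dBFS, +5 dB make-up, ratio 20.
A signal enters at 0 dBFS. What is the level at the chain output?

-40.5 dBFS

Stage 1: 0 dBFS is 40 dB over -40 dBFS; at 10:1 that becomes 4 dB over, giving -36 dBFS.
Stage 2: -36 dBFS ≤ -27 dBFS, so stage 2 doesn't engage; output -36 dBFS.
Stage 3: overshoot 10 dB → 10/20 = 0.5 dB → -45.5 dBFS; +5 dB make-up → -40.5 dBFS.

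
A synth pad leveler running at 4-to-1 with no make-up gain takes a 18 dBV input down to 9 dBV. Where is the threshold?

6 dBV

Input is 12 dB above T (since output overshoot × R = input overshoot: (9 − T)·4 = 18 − T gives T = 6 dBV).
Check: 6 + (18 − 6)/4 = 6 + 3 = 9 dBV. ✓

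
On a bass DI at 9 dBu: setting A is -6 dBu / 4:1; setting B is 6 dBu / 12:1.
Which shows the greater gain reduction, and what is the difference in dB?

A: GR = 15 − 15/4 = 11.25 dB.
B: GR = 3 − 3/12 = 2.75 dB.
Difference: 8.5 dB in favour of A.

A, by 8.5 dB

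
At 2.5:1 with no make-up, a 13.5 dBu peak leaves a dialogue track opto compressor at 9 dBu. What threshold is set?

6 dBu

Gain reduction = 13.5 − 9 = 4.5 dB; output overshoot = GR / (R − 1) = 4.5 / 1.5 = 3 dB.
Threshold = output − output overshoot = 9 − 3 = 6 dBu.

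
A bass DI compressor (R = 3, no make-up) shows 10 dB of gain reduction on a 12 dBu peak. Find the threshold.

-3 dBu

Gain reduction = 12 − 2 = 10 dB; output overshoot = GR / (R − 1) = 10 / 2 = 5 dB.
Threshold = output − output overshoot = 2 − 5 = -3 dBu.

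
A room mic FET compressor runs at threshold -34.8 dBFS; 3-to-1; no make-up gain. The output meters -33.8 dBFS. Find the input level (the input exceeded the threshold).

Post-compression overshoot = -33.8 − (-34.8) = 1 dB.
Input overshoot = R × output overshoot = 3 dB → input = -34.8 + 3 = -31.8 dBFS.

-31.8 dBFS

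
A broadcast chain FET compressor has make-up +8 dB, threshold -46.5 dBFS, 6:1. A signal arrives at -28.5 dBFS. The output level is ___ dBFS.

-35.5 dBFS

The input is 18 dB above the -46.5 dBFS threshold.
At 6:1 the overshoot is divided by 6, leaving 3 dB above threshold.
So the level is -46.5 + 3 = -43.5 dBFS; make-up adds 8 dB, giving -35.5 dBFS.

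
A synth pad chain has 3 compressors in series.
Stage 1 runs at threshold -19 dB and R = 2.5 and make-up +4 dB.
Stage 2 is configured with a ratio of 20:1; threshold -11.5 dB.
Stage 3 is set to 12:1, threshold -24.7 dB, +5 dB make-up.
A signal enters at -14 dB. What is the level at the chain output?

Stage 1: 5 dB above -19 dB, reduced 2.5:1 to 2 dB above → -17 dB; +4 dB make-up → -13 dB.
Stage 2: -13 dB ≤ -11.5 dB, so stage 2 doesn't engage; output -13 dB.
Stage 3: -13 dB is 11.7 dB over -24.7 dB; at 12:1 that becomes 0.975 dB over, giving -23.725 dB; +5 dB make-up → -18.725 dB.

-18.725 dB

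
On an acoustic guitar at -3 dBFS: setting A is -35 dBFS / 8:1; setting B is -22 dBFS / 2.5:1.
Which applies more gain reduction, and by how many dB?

A: overshoot 32 dB → output overshoot 4 dB → GR 28 dB.
B: overshoot 19 dB → output overshoot 7.6 dB → GR 11.4 dB.
A applies 16.6 dB more gain reduction.

A, by 16.6 dB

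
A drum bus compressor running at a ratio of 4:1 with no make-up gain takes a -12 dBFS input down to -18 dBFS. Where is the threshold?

-20 dBFS

Input is 8 dB above T (since output overshoot × R = input overshoot: (-18 − T)·4 = -12 − T gives T = -20 dBFS).
Check: -20 + (-12 − (-20))/4 = -20 + 2 = -18 dBFS. ✓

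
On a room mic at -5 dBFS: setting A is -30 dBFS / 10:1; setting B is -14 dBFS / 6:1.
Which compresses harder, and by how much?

A, by 15 dB

A: GR = 25 − 25/10 = 22.5 dB.
B: GR = 9 − 9/6 = 7.5 dB.
A reduces 15 dB more.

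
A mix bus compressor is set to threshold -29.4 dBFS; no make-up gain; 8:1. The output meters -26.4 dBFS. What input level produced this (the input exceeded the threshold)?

-5.4 dBFS

The compressed level sits -26.4 − (-29.4) = 3 dB over threshold.
Undo the ratio: input overshoot = 3 × 8 = 24 dB, giving input = -5.4 dBFS.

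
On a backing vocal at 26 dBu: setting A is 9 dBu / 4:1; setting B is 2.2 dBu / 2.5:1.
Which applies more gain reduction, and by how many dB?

B, by 1.53 dB

A: 17 dB over, compressed to 4.25 dB over, so 12.75 dB of GR.
B: 23.8 dB over, compressed to 9.52 dB over, so 14.28 dB of GR.
B applies 1.53 dB more gain reduction.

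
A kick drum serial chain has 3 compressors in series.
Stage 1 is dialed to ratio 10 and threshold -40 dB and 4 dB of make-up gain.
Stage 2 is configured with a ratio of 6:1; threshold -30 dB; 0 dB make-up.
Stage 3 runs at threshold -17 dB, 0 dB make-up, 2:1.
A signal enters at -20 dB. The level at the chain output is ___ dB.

Stage 1: 20 dB above -40 dB, reduced 10:1 to 2 dB above → -38 dB; +4 dB make-up → -34 dB.
Stage 2: -34 dB ≤ -30 dB, so stage 2 doesn't engage; output -34 dB.
Stage 3: -34 dB ≤ -17 dB, so stage 3 doesn't engage; output -34 dB.

-34 dB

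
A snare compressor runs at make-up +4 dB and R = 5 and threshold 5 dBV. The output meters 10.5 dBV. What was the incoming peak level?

Before make-up, the level was 10.5 − 4 = 6.5 dBV.
Post-compression overshoot = 6.5 − 5 = 1.5 dB.
Undo the ratio: input overshoot = 1.5 × 5 = 7.5 dB, giving input = 12.5 dBV.

12.5 dBV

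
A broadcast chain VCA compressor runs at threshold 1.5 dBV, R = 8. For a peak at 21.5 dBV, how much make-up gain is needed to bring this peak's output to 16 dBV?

12 dB

The peak compresses to 1.5 + 20/8 = 4 dBV.
To reach 16 dBV requires 16 − 4 = 12 dB of make-up.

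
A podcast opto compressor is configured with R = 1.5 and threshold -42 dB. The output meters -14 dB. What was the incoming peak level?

That's 28 dB above the -42 dB threshold.
Undo the ratio: input overshoot = 28 × 1.5 = 42 dB, giving input = 0 dB.

0 dB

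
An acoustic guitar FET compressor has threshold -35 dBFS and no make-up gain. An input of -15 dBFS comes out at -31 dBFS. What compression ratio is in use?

Input overshoot = -15 − (-35) = 20 dB; output overshoot = -31 − (-35) = 4 dB.
Ratio = 20 / 4 = 5.

5:1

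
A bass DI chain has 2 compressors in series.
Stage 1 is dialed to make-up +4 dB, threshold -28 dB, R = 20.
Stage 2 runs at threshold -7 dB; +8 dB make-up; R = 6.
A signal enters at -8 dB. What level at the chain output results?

Stage 1: -8 dB is 20 dB over -28 dB; at 20:1 that becomes 1 dB over, giving -27 dB; +4 dB make-up → -23 dB.
Stage 2: below threshold (-23 ≤ -7); passes unchanged; make-up brings it to -15 dB.

-15 dB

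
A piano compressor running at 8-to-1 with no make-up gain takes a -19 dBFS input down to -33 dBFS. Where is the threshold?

Input is 16 dB above T (since output overshoot × R = input overshoot: (-33 − T)·8 = -19 − T gives T = -35 dBFS).
Check: -35 + (-19 − (-35))/8 = -35 + 2 = -33 dBFS. ✓

-35 dBFS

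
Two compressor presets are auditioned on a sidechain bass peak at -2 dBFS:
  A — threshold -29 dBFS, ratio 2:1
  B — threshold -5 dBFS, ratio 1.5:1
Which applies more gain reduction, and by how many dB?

A: 27 dB over, compressed to 13.5 dB over, so 13.5 dB of GR.
B: 3 dB over, compressed to 2 dB over, so 1 dB of GR.
A reduces 12.5 dB more.

A, by 12.5 dB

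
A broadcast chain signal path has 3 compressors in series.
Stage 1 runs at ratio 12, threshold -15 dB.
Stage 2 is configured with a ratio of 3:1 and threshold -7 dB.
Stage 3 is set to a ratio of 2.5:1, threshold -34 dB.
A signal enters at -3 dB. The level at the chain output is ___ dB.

Stage 1: 12 dB above -15 dB, reduced 12:1 to 1 dB above → -14 dB.
Stage 2: below threshold (-14 ≤ -7); passes unchanged; output -14 dB.
Stage 3: -14 dB is 20 dB over -34 dB; at 2.5:1 that becomes 8 dB over, giving -26 dB.

-26 dB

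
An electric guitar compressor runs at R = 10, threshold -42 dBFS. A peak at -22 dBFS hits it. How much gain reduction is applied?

-22 dBFS exceeds the threshold by 20 dB.
A 10:1 ratio leaves 2 dB of that excess.
Gain reduction = 20 − 2 = 18 dB.

18 dB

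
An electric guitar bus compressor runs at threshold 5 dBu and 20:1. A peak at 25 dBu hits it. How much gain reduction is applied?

Overshoot = 25 − 5 = 20 dB.
After 20:1 compression the overshoot becomes 20/20 = 1 dB.
GR = overshoot in − overshoot out = 20 − 1 = 19 dB.

19 dB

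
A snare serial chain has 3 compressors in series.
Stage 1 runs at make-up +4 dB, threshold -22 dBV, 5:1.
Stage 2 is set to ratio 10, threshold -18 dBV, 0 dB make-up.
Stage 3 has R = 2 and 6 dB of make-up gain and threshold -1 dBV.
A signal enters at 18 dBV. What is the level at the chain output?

-11.2 dBV

Stage 1: overshoot 40 dB → 40/5 = 8 dB → -14 dBV; +4 dB make-up → -10 dBV.
Stage 2: overshoot 8 dB → 8/10 = 0.8 dB → -17.2 dBV.
Stage 3: -17.2 dBV ≤ -1 dBV, so stage 3 doesn't engage; make-up brings it to -11.2 dBV.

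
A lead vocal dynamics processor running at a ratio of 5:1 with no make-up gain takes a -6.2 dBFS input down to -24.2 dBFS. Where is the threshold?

Input is 22.5 dB above T (since output overshoot × R = input overshoot: (-24.2 − T)·5 = -6.2 − T gives T = -28.7 dBFS).
Check: -28.7 + (-6.2 − (-28.7))/5 = -28.7 + 4.5 = -24.2 dBFS. ✓

-28.7 dBFS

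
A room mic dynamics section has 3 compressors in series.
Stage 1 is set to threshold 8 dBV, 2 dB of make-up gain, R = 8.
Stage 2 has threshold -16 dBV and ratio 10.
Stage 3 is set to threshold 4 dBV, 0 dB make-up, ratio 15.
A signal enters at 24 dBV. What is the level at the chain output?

Stage 1: 24 dBV is 16 dB over 8 dBV; at 8:1 that becomes 2 dB over, giving 10 dBV; +2 dB make-up → 12 dBV.
Stage 2: 12 dBV is 28 dB over -16 dBV; at 10:1 that becomes 2.8 dB over, giving -13.2 dBV.
Stage 3: below threshold (-13.2 ≤ 4); passes unchanged; output -13.2 dBV.

-13.2 dBV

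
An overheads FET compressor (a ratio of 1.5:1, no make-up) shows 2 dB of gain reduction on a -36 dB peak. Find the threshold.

Input is 6 dB above T (since output overshoot × R = input overshoot: (-38 − T)·1.5 = -36 − T gives T = -42 dB).
Check: -42 + (-36 − (-42))/1.5 = -42 + 4 = -38 dB. ✓

-42 dB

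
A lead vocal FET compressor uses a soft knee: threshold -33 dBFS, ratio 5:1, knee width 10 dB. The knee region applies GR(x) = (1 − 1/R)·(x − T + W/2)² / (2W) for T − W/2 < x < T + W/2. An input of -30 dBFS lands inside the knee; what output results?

-32.56 dBFS

x − T + W/2 = -30 − (-33) + 5 = 8.
GR = (1 − 1/5) × 8² / 20 = 0.8 × 64 / 20 = 2.56 dB.
Output = -30 − 2.56 = -32.56 dBFS.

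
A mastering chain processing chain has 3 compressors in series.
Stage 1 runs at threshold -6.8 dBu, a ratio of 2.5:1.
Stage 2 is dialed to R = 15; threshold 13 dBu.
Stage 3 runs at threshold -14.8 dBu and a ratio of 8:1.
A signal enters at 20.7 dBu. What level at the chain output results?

Stage 1: overshoot 27.5 dB → 27.5/2.5 = 11 dB → 4.2 dBu.
Stage 2: 4.2 dBu ≤ 13 dBu, so stage 2 doesn't engage; output 4.2 dBu.
Stage 3: 19 dB above -14.8 dBu, reduced 8:1 to 2.375 dB above → -12.425 dBu.

-12.425 dBu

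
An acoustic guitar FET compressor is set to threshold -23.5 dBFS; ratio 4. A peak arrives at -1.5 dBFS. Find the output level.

-18 dBFS

-1.5 dBFS sits 22 dB over threshold.
The 22 dB excess becomes 5.5 dB after 4:1 reduction.
So the level is -23.5 + 5.5 = -18 dBFS.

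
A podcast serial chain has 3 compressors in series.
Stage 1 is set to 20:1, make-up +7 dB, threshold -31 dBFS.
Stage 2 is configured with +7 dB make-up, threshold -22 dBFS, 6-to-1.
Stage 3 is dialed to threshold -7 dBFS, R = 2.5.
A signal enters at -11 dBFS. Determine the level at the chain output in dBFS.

-16 dBFS

Stage 1: 20 dB above -31 dBFS, reduced 20:1 to 1 dB above → -30 dBFS; +7 dB make-up → -23 dBFS.
Stage 2: below threshold (-23 ≤ -22); passes unchanged; make-up brings it to -16 dBFS.
Stage 3: -16 dBFS ≤ -7 dBFS, so stage 3 doesn't engage; output -16 dBFS.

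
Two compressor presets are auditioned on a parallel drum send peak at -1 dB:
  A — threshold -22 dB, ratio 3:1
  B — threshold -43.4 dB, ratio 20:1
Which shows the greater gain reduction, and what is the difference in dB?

A: 21 dB over, compressed to 7 dB over, so 14 dB of GR.
B: 42.4 dB over, compressed to 2.12 dB over, so 40.28 dB of GR.
Difference: 26.28 dB in favour of B.

B, by 26.28 dB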